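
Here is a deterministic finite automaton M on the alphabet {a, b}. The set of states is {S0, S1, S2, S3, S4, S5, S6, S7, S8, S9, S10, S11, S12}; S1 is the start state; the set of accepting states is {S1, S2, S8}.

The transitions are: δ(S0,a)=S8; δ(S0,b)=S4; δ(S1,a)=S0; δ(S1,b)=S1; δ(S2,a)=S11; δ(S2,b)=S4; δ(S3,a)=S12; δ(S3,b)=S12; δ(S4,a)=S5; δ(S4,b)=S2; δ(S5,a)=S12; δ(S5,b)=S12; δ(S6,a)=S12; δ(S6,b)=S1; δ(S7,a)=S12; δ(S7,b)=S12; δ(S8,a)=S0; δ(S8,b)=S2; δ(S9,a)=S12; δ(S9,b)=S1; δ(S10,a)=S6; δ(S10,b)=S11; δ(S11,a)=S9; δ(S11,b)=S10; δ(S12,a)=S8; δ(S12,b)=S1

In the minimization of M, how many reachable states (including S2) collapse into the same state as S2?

Reachable states from the start: {S0,S1,S2,S4,S5,S6,S8,S9,S10,S11,S12}. Unreachable: {S3,S7} — drop them.
P0 = {S1,S2,S8} | {S0,S4,S5,S6,S9,S10,S11,S12}.
On input b, block {S1,S2,S8} splits into {S1,S8} and {S2}.
Split {S1,S8} by δ(·,b) → {S1} and {S8}.
On input a, block {S0,S4,S5,S6,S9,S10,S11,S12} splits into {S4,S5,S6,S9,S10,S11} and {S0,S12}.
Refine {S4,S5,S6,S9,S10,S11} on symbol a: members go to different blocks, giving {S4,S10,S11} and {S5,S6,S9}.
Refine {S4,S10,S11} on symbol b: members go to different blocks, giving {S10,S11} and {S4}.
Refine {S0,S12} on symbol b: members go to different blocks, giving {S0} and {S12}.
On input b, block {S5,S6,S9} splits into {S6,S9} and {S5}.
The partition is now stable with 9 blocks: {S1} | {S10,S11} | {S2} | {S8} | {S0} | {S6,S9} | {S4} | {S12} | {S5}.
State S2 belongs to the block {S2}, which has 1 states.

1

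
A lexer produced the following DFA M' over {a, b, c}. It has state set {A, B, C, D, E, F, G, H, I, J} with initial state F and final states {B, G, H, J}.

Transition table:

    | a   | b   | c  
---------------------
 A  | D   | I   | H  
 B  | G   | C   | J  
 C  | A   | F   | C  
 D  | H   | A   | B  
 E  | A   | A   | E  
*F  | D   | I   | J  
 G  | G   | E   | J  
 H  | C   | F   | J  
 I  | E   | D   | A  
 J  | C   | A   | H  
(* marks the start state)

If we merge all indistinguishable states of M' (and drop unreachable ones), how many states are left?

Initial partition by acceptance: {B,G,H,J} | {A,C,D,E,F,I}.
On input a, block {B,G,H,J} splits into {B,G} and {H,J}.
Split {A,C,D,E,F,I} by δ(·,a) → {A,C,E,F,I} and {D}.
On input a, block {A,C,E,F,I} splits into {C,E,I} and {A,F}.
Refine {C,E,I} on symbol a: members go to different blocks, giving {C,E} and {I}.
The partition is now stable with 6 blocks: {B,G} | {C,E} | {H,J} | {D} | {A,F} | {I}.

6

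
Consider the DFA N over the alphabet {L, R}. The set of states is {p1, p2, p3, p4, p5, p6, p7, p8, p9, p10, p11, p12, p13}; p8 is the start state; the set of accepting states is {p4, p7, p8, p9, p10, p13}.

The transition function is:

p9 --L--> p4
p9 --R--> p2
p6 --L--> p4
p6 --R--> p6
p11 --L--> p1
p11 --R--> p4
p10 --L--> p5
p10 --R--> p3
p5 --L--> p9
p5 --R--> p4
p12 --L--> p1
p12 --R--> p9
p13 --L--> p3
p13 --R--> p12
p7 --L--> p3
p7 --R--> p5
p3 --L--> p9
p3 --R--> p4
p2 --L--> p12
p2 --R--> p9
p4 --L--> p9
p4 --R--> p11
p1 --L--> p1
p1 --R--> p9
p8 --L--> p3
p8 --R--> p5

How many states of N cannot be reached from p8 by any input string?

No path from p8 leads to p6, p7, p10, p13; the other 9 states are all reachable.

4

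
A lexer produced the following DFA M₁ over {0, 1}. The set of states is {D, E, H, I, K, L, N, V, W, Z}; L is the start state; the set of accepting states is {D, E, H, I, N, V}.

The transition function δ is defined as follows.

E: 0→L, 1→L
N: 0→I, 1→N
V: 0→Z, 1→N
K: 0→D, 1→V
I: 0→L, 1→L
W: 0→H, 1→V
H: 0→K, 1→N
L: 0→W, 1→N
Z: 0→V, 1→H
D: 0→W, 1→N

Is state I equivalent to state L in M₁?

States {E} cannot be reached from the start state, so discard them.
P0 = {D,H,I,N,V} | {K,L,W,Z}.
Split {D,H,I,N,V} by δ(·,0) → {D,H,I,V} and {N}.
On input 1, block {D,H,I,V} splits into {D,H,V} and {I}.
Split {K,L,W,Z} by δ(·,0) → {K,W,Z} and {L}.
The partition is now stable with 5 blocks: {D,H,V} | {K,W,Z} | {N} | {I} | {L}.
I and L end up in different blocks, so they are distinguishable. For instance, the string 'ε' is accepted from only I.

No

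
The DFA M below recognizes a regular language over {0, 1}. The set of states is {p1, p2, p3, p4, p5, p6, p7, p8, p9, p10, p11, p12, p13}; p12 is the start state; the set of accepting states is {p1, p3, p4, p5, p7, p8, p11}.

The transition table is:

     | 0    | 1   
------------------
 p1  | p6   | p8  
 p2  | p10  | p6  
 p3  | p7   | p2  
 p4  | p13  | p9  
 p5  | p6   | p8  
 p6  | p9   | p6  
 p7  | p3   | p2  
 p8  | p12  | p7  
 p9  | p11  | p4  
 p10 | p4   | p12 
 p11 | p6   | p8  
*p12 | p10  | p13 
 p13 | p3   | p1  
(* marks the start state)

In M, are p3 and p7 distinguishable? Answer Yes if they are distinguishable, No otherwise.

No

States {p5} cannot be reached from the start state, so discard them.
Start with accepting vs non-accepting: {p1,p3,p4,p7,p8,p11} | {p2,p6,p9,p10,p12,p13}.
Refine {p1,p3,p4,p7,p8,p11} on symbol 0: members go to different blocks, giving {p1,p4,p8,p11} and {p3,p7}.
Split {p1,p4,p8,p11} by δ(·,1) → {p1,p11} and {p4} and {p8}.
Refine {p2,p6,p9,p10,p12,p13} on symbol 0: members go to different blocks, giving {p2,p6,p12} and {p9} and {p10} and {p13}.
Refine {p2,p6,p12} on symbol 0: members go to different blocks, giving {p2,p12} and {p6}.
Refine {p2,p12} on symbol 1: members go to different blocks, giving {p2} and {p12}.
Stable partition: {p1,p11} | {p2} | {p3,p7} | {p4} | {p8} | {p9} | {p10} | {p13} | {p6} | {p12} — 10 equivalence classes.
p3 and p7 lie in the same block of the stable partition, so they are equivalent — no string distinguishes them.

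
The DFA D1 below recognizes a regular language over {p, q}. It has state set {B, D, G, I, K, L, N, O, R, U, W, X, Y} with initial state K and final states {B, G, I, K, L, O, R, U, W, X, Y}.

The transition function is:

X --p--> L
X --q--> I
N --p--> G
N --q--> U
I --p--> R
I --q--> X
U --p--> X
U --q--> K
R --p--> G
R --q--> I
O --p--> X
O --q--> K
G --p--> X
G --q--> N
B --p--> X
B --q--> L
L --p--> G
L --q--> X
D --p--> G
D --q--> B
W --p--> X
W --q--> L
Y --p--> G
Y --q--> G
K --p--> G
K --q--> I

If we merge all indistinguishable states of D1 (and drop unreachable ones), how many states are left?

States {B,D,O,W,Y} cannot be reached from the start state, so discard them.
P0 = {G,I,K,L,R,U,X} | {N}.
Refine {G,I,K,L,R,U,X} on symbol q: members go to different blocks, giving {I,K,L,R,U,X} and {G}.
Split {I,K,L,R,U,X} by δ(·,p) → {I,U,X} and {K,L,R}.
Split {I,U,X} by δ(·,p) → {I,X} and {U}.
No further refinement is possible. Final partition (5 blocks): {I,X} | {N} | {G} | {K,L,R} | {U}.

5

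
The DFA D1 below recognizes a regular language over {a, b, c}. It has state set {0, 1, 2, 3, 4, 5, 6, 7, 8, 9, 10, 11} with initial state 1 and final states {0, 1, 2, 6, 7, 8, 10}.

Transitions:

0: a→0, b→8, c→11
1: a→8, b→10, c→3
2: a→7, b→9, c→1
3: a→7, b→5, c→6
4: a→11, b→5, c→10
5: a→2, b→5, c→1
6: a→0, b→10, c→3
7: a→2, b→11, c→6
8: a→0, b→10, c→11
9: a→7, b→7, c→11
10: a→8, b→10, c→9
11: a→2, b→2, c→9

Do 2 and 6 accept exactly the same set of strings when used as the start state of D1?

No

First remove the unreachable states {4}; 11 states remain.
Initial partition by acceptance: {0,1,2,6,7,8,10} | {3,5,9,11}.
On input b, block {0,1,2,6,7,8,10} splits into {0,1,6,8,10} and {2,7}.
On input b, block {3,5,9,11} splits into {3,5} and {9,11}.
On input c, block {0,1,6,8,10} splits into {0,8,10} and {1,6}.
Stable partition: {0,8,10} | {3,5} | {2,7} | {9,11} | {1,6} — 5 equivalence classes.
2 and 6 end up in different blocks, so they are distinguishable. For instance, the string 'b' is accepted from only 6.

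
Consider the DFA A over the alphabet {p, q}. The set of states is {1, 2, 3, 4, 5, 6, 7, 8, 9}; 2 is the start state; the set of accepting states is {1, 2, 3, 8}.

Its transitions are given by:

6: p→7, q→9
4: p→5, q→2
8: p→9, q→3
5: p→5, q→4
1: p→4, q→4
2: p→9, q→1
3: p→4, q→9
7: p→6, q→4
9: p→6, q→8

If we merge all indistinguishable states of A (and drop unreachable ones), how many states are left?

Initial partition by acceptance: {1,2,3,8} | {4,5,6,7,9}.
Refine {1,2,3,8} on symbol q: members go to different blocks, giving {1,3} and {2,8}.
Refine {4,5,6,7,9} on symbol q: members go to different blocks, giving {5,6,7} and {4,9}.
The partition is now stable with 4 blocks: {1,3} | {5,6,7} | {2,8} | {4,9}.

4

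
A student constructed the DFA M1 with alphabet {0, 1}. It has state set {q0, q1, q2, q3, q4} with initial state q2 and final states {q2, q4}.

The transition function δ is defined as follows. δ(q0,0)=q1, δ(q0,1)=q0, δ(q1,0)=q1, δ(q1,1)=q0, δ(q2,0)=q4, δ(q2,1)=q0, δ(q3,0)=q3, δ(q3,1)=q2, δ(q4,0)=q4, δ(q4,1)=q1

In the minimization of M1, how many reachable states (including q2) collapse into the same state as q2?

Reachable states from the start: {q0,q1,q2,q4}. Unreachable: {q3} — drop them.
Start with accepting vs non-accepting: {q2,q4} | {q0,q1}.
The partition is now stable with 2 blocks: {q2,q4} | {q0,q1}.
State q2 belongs to the block {q2,q4}, which has 2 states.

2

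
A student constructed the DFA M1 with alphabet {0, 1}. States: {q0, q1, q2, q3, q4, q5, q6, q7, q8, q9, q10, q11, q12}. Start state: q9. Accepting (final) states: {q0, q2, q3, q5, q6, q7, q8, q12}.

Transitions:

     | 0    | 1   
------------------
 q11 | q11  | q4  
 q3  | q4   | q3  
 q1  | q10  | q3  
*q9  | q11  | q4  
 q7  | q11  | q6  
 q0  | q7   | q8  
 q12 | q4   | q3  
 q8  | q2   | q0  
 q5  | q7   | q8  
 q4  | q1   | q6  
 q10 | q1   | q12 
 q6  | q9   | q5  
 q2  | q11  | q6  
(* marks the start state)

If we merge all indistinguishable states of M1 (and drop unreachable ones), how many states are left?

All states are reachable from the start state.
Start with accepting vs non-accepting: {q0,q2,q3,q5,q6,q7,q8,q12} | {q1,q4,q9,q10,q11}.
Split {q0,q2,q3,q5,q6,q7,q8,q12} by δ(·,0) → {q2,q3,q6,q7,q12} and {q0,q5,q8}.
On input 1, block {q2,q3,q6,q7,q12} splits into {q2,q3,q7,q12} and {q6}.
On input 1, block {q2,q3,q7,q12} splits into {q2,q7} and {q3,q12}.
On input 1, block {q1,q4,q9,q10,q11} splits into {q1,q10} and {q9,q11} and {q4}.
The partition is now stable with 7 blocks: {q2,q7} | {q1,q10} | {q0,q5,q8} | {q6} | {q3,q12} | {q9,q11} | {q4}.

7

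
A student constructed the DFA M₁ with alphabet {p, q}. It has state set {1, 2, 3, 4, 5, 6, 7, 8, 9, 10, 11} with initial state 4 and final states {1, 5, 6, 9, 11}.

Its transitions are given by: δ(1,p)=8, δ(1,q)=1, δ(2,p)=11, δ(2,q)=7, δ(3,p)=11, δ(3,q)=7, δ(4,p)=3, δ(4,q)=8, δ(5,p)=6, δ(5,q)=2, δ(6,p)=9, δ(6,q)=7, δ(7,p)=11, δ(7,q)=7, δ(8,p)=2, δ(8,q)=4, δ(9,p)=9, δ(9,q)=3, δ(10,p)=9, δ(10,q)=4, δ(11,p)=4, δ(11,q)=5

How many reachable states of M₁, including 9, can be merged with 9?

States {1,10} cannot be reached from the start state, so discard them.
Initial partition by acceptance: {5,6,9,11} | {2,3,4,7,8}.
Split {5,6,9,11} by δ(·,p) → {5,6,9} and {11}.
Split {2,3,4,7,8} by δ(·,p) → {2,3,7} and {4,8}.
No further refinement is possible. Final partition (4 blocks): {5,6,9} | {2,3,7} | {11} | {4,8}.
The equivalence class containing 9 is {5,6,9}, of size 3.

3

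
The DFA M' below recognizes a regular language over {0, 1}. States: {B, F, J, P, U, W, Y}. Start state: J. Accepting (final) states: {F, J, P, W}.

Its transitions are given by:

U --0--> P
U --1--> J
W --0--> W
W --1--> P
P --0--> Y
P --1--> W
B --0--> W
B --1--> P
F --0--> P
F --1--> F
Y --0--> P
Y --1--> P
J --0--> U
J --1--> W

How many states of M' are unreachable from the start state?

Starting at J and following transitions, the reachable set is {J, P, U, W, Y}. That leaves B, F unreachable — 2 in total.

2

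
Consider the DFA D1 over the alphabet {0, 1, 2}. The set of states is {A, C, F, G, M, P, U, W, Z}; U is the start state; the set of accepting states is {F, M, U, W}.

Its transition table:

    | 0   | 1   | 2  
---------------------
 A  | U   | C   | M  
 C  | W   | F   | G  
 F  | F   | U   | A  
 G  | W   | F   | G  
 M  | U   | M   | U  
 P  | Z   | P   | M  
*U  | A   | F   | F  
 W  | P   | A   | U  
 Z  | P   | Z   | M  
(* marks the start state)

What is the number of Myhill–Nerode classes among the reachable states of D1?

Every state is reachable, so we keep all 9.
Initial partition by acceptance: {F,M,U,W} | {A,C,G,P,Z}.
Refine {F,M,U,W} on symbol 0: members go to different blocks, giving {U,W} and {F,M}.
On input 1, block {U,W} splits into {W} and {U}.
Split {A,C,G,P,Z} by δ(·,0) → {C,G} and {P,Z} and {A}.
Refine {F,M} on symbol 0: members go to different blocks, giving {M} and {F}.
No further refinement is possible. Final partition (7 blocks): {W} | {C,G} | {M} | {U} | {P,Z} | {A} | {F}.

7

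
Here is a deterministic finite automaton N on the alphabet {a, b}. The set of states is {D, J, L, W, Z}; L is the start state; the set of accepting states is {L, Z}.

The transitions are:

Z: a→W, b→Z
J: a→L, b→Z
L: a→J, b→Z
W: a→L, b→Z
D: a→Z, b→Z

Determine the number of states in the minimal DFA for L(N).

2

States {D} cannot be reached from the start state, so discard them.
P0 = {L,Z} | {J,W}.
The partition is now stable with 2 blocks: {L,Z} | {J,W}.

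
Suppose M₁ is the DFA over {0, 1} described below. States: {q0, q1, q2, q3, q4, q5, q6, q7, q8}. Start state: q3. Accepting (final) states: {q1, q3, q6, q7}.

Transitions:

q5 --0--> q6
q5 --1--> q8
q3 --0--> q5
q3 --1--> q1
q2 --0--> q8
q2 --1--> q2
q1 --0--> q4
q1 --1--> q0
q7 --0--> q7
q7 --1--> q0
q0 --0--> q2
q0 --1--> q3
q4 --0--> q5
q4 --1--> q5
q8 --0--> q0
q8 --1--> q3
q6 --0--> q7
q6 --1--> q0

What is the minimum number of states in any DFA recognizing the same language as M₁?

All states are reachable from the start state.
Initial partition by acceptance: {q1,q3,q6,q7} | {q0,q2,q4,q5,q8}.
On input 0, block {q1,q3,q6,q7} splits into {q1,q3} and {q6,q7}.
On input 1, block {q1,q3} splits into {q1} and {q3}.
Split {q0,q2,q4,q5,q8} by δ(·,0) → {q0,q2,q4,q8} and {q5}.
Split {q0,q2,q4,q8} by δ(·,0) → {q0,q2,q8} and {q4}.
Refine {q0,q2,q8} on symbol 1: members go to different blocks, giving {q0,q8} and {q2}.
Refine {q0,q8} on symbol 0: members go to different blocks, giving {q0} and {q8}.
No further refinement is possible. Final partition (8 blocks): {q1} | {q0} | {q6,q7} | {q3} | {q5} | {q4} | {q2} | {q8}.

8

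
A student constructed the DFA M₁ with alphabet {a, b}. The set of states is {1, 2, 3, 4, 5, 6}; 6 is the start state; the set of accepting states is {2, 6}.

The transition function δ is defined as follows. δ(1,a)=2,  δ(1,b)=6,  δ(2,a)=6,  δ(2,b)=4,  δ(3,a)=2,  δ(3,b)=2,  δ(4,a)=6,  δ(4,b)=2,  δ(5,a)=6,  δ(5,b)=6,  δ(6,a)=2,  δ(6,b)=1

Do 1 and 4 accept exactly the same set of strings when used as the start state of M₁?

Yes

States {3,5} cannot be reached from the start state, so discard them.
P0 = {2,6} | {1,4}.
Stable partition: {2,6} | {1,4} — 2 equivalence classes.
1 and 4 lie in the same block of the stable partition, so they are equivalent — no string distinguishes them.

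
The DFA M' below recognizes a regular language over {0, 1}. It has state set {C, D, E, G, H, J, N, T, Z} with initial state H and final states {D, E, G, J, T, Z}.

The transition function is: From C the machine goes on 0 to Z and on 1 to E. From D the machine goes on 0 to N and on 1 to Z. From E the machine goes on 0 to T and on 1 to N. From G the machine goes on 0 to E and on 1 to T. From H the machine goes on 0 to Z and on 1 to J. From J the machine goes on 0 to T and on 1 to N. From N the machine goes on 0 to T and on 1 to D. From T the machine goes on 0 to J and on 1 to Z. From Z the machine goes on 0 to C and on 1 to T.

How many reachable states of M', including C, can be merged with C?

Reachable states from the start: {C,D,E,H,J,N,T,Z}. Unreachable: {G} — drop them.
Initial partition by acceptance: {D,E,J,T,Z} | {C,H,N}.
Refine {D,E,J,T,Z} on symbol 0: members go to different blocks, giving {E,J,T} and {D,Z}.
Split {E,J,T} by δ(·,1) → {E,J} and {T}.
Refine {C,H,N} on symbol 0: members go to different blocks, giving {C,H} and {N}.
Split {D,Z} by δ(·,0) → {D} and {Z}.
The partition is now stable with 6 blocks: {E,J} | {C,H} | {D} | {T} | {N} | {Z}.
State C belongs to the block {C,H}, which has 2 states.

2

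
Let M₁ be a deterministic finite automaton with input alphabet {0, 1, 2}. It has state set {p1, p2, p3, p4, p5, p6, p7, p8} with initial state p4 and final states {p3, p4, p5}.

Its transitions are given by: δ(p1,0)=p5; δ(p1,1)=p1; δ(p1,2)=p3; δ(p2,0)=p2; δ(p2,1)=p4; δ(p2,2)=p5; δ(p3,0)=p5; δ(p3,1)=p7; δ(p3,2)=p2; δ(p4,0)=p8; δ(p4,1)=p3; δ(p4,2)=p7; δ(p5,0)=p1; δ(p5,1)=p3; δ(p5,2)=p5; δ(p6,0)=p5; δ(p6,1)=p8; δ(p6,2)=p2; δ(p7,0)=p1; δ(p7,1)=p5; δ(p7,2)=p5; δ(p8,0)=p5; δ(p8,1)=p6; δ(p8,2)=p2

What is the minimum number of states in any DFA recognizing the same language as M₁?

All states are reachable from the start state.
Initial partition by acceptance: {p3,p4,p5} | {p1,p2,p6,p7,p8}.
On input 0, block {p3,p4,p5} splits into {p4,p5} and {p3}.
Refine {p4,p5} on symbol 2: members go to different blocks, giving {p4} and {p5}.
Refine {p1,p2,p6,p7,p8} on symbol 0: members go to different blocks, giving {p1,p6,p8} and {p2,p7}.
Refine {p1,p6,p8} on symbol 2: members go to different blocks, giving {p6,p8} and {p1}.
Split {p2,p7} by δ(·,0) → {p2} and {p7}.
No further refinement is possible. Final partition (7 blocks): {p4} | {p6,p8} | {p3} | {p5} | {p2} | {p1} | {p7}.

7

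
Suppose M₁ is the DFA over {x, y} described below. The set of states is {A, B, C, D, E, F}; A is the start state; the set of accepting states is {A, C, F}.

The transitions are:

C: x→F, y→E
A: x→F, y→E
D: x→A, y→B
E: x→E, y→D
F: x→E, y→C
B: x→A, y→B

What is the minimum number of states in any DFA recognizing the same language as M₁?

Initial partition by acceptance: {A,C,F} | {B,D,E}.
On input x, block {A,C,F} splits into {A,C} and {F}.
Refine {B,D,E} on symbol x: members go to different blocks, giving {B,D} and {E}.
Stable partition: {A,C} | {B,D} | {F} | {E} — 4 equivalence classes.

4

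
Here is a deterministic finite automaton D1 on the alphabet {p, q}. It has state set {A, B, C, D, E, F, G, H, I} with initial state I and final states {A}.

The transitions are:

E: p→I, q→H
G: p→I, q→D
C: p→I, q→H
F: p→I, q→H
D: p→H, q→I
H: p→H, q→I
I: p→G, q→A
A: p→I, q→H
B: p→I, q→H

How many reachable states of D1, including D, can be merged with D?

States {B,C,E,F} cannot be reached from the start state, so discard them.
P0 = {A} | {D,G,H,I}.
Refine {D,G,H,I} on symbol q: members go to different blocks, giving {D,G,H} and {I}.
On input p, block {D,G,H} splits into {D,H} and {G}.
Stable partition: {A} | {D,H} | {I} | {G} — 4 equivalence classes.
State D belongs to the block {D,H}, which has 2 states.

2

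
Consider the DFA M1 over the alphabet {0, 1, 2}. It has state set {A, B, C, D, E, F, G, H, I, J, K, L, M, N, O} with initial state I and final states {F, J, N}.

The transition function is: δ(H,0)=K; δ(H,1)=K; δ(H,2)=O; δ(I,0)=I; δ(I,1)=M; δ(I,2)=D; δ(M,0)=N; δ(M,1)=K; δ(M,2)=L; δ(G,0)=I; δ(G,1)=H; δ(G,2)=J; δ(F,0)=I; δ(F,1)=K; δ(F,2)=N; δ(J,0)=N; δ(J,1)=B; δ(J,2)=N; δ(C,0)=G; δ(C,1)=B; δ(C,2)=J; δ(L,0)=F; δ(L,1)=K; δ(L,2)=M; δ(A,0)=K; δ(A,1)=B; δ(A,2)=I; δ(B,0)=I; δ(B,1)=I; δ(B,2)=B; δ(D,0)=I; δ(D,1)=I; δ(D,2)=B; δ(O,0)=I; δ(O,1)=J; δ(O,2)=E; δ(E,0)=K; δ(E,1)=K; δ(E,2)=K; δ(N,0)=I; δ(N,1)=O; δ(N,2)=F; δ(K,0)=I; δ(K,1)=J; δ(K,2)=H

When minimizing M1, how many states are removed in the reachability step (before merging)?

3

BFS from I reaches {B, D, E, F, H, I, J, K, L, M, N, O}; the 3 state(s) A, C, G are never visited.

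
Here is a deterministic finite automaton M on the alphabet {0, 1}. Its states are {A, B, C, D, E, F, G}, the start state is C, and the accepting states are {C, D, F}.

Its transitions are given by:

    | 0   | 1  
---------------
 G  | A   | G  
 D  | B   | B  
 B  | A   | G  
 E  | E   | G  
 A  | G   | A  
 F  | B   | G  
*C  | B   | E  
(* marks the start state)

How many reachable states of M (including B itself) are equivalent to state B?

4

Reachable states from the start: {A,B,C,E,G}. Unreachable: {D,F} — drop them.
Initial partition by acceptance: {C} | {A,B,E,G}.
No further refinement is possible. Final partition (2 blocks): {C} | {A,B,E,G}.
State B belongs to the block {A,B,E,G}, which has 4 states.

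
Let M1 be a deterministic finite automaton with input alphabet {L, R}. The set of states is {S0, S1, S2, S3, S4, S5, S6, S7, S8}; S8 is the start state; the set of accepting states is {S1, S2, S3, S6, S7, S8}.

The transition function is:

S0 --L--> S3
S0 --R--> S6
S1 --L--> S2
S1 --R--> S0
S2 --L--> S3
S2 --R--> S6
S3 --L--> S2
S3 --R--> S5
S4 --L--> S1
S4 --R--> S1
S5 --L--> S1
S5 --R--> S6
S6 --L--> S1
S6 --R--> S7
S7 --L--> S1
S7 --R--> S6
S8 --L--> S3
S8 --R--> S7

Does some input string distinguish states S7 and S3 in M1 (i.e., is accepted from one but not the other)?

First remove the unreachable states {S4}; 8 states remain.
Initial partition by acceptance: {S1,S2,S3,S6,S7,S8} | {S0,S5}.
On input R, block {S1,S2,S3,S6,S7,S8} splits into {S2,S6,S7,S8} and {S1,S3}.
No further refinement is possible. Final partition (3 blocks): {S2,S6,S7,S8} | {S0,S5} | {S1,S3}.
S7 and S3 end up in different blocks, so they are distinguishable. For instance, the string 'R' is accepted from only S7.

Yes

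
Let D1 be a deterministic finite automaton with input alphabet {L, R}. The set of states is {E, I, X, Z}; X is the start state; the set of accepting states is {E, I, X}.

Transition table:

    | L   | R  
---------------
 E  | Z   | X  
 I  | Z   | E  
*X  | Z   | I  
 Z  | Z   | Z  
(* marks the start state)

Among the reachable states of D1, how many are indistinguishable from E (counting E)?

3

Every state is reachable, so we keep all 4.
Initial partition by acceptance: {E,I,X} | {Z}.
No further refinement is possible. Final partition (2 blocks): {E,I,X} | {Z}.
State E belongs to the block {E,I,X}, which has 3 states.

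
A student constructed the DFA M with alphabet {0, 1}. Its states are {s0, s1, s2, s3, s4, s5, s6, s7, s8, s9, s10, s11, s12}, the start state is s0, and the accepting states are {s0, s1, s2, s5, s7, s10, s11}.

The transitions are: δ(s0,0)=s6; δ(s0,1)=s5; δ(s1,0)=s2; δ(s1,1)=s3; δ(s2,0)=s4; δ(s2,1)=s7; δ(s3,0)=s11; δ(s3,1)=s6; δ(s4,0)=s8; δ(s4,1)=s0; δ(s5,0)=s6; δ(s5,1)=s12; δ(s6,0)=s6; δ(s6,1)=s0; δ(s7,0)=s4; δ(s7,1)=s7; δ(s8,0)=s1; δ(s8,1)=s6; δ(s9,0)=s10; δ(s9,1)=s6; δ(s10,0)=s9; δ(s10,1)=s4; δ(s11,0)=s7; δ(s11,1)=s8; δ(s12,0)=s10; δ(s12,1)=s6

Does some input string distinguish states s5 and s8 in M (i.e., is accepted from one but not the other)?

Yes

Every state is reachable, so we keep all 13.
Initial partition by acceptance: {s0,s1,s2,s5,s7,s10,s11} | {s3,s4,s6,s8,s9,s12}.
Split {s0,s1,s2,s5,s7,s10,s11} by δ(·,0) → {s0,s2,s5,s7,s10} and {s1,s11}.
Refine {s0,s2,s5,s7,s10} on symbol 1: members go to different blocks, giving {s0,s2,s7} and {s5,s10}.
Split {s0,s2,s7} by δ(·,1) → {s2,s7} and {s0}.
Split {s3,s4,s6,s8,s9,s12} by δ(·,0) → {s3,s8} and {s4,s6} and {s9,s12}.
On input 0, block {s5,s10} splits into {s5} and {s10}.
On input 0, block {s4,s6} splits into {s4} and {s6}.
No further refinement is possible. Final partition (9 blocks): {s2,s7} | {s3,s8} | {s1,s11} | {s5} | {s0} | {s4} | {s9,s12} | {s10} | {s6}.
s5 and s8 end up in different blocks, so they are distinguishable. For instance, the string 'ε' is accepted from only s5.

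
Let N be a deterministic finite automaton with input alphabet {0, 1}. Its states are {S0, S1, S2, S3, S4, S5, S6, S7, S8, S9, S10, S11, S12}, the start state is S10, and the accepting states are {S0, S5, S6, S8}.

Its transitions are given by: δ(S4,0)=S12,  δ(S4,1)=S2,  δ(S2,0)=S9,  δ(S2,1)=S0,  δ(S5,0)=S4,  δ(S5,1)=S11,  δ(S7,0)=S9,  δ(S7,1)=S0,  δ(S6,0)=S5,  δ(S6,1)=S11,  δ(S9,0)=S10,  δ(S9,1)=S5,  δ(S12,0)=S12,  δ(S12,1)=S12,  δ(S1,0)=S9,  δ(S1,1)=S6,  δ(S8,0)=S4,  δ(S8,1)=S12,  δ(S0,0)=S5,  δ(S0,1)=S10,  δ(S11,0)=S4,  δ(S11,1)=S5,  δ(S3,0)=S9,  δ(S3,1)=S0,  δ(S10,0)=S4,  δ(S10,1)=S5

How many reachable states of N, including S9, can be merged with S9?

1

States {S1,S3,S6,S7,S8} cannot be reached from the start state, so discard them.
P0 = {S0,S5} | {S2,S4,S9,S10,S11,S12}.
Split {S0,S5} by δ(·,0) → {S0} and {S5}.
Split {S2,S4,S9,S10,S11,S12} by δ(·,1) → {S9,S10,S11} and {S4,S12} and {S2}.
Refine {S9,S10,S11} on symbol 0: members go to different blocks, giving {S10,S11} and {S9}.
Refine {S4,S12} on symbol 1: members go to different blocks, giving {S4} and {S12}.
The partition is now stable with 7 blocks: {S0} | {S10,S11} | {S5} | {S4} | {S2} | {S9} | {S12}.
The equivalence class containing S9 is {S9}, of size 1.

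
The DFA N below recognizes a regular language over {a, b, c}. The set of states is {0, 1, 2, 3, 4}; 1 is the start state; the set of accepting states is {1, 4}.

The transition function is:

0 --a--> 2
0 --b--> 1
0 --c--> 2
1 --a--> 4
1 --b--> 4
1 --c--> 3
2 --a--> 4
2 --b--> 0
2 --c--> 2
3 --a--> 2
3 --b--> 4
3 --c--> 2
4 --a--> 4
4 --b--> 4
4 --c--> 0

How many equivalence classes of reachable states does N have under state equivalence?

3

All states are reachable from the start state.
P0 = {1,4} | {0,2,3}.
Refine {0,2,3} on symbol a: members go to different blocks, giving {0,3} and {2}.
The partition is now stable with 3 blocks: {1,4} | {0,3} | {2}.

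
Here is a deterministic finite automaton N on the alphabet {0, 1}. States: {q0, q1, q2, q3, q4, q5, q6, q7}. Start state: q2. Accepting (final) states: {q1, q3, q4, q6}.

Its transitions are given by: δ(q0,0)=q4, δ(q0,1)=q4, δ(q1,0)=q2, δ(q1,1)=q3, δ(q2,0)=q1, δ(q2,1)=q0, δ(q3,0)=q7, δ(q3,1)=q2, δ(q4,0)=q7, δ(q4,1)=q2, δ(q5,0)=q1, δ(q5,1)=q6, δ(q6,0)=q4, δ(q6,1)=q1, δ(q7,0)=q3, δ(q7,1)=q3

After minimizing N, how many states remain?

First remove the unreachable states {q5,q6}; 6 states remain.
Initial partition by acceptance: {q1,q3,q4} | {q0,q2,q7}.
On input 1, block {q1,q3,q4} splits into {q3,q4} and {q1}.
On input 0, block {q0,q2,q7} splits into {q0,q7} and {q2}.
Stable partition: {q3,q4} | {q0,q7} | {q1} | {q2} — 4 equivalence classes.

4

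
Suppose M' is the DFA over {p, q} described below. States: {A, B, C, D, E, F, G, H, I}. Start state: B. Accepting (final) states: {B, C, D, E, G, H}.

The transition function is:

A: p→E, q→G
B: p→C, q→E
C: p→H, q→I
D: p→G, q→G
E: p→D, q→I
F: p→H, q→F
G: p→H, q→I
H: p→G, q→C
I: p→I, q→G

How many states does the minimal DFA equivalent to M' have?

3

Reachable states from the start: {B,C,D,E,G,H,I}. Unreachable: {A,F} — drop them.
Initial partition by acceptance: {B,C,D,E,G,H} | {I}.
On input q, block {B,C,D,E,G,H} splits into {B,D,H} and {C,E,G}.
The partition is now stable with 3 blocks: {B,D,H} | {I} | {C,E,G}.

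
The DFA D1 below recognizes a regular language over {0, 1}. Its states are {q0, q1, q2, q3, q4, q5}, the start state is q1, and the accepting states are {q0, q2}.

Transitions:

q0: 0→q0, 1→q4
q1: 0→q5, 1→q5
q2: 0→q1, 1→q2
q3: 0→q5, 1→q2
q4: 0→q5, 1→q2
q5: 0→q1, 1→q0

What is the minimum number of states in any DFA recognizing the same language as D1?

First remove the unreachable states {q3}; 5 states remain.
Initial partition by acceptance: {q0,q2} | {q1,q4,q5}.
Split {q0,q2} by δ(·,0) → {q0} and {q2}.
On input 1, block {q1,q4,q5} splits into {q1} and {q4} and {q5}.
The partition is now stable with 5 blocks: {q0} | {q1} | {q2} | {q4} | {q5}.

5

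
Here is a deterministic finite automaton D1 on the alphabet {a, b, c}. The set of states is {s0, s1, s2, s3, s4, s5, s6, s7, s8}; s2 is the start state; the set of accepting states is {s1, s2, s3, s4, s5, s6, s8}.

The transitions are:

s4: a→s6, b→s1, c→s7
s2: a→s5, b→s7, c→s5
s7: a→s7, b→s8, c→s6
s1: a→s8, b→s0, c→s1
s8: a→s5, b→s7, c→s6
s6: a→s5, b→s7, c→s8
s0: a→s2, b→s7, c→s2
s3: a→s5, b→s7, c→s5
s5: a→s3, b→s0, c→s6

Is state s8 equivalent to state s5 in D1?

States {s1,s4} cannot be reached from the start state, so discard them.
Initial partition by acceptance: {s2,s3,s5,s6,s8} | {s0,s7}.
Refine {s0,s7} on symbol a: members go to different blocks, giving {s0} and {s7}.
Refine {s2,s3,s5,s6,s8} on symbol b: members go to different blocks, giving {s2,s3,s6,s8} and {s5}.
On input c, block {s2,s3,s6,s8} splits into {s2,s3} and {s6,s8}.
No further refinement is possible. Final partition (5 blocks): {s2,s3} | {s0} | {s7} | {s5} | {s6,s8}.
s8 and s5 end up in different blocks, so they are distinguishable. For instance, the string 'ba' is accepted from only s5.

No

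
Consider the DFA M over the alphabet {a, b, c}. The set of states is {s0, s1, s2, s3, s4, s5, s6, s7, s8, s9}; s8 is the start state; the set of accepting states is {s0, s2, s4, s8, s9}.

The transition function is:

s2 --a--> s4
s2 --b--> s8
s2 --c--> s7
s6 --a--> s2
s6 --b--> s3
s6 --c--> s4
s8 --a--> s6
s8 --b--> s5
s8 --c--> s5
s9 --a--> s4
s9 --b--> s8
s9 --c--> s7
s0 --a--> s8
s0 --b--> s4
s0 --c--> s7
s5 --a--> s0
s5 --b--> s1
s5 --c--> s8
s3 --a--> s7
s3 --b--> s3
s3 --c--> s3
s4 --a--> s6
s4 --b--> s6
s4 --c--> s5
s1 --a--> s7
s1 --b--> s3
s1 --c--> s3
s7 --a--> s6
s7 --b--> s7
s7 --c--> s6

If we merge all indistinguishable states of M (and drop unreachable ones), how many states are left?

Reachable states from the start: {s0,s1,s2,s3,s4,s5,s6,s7,s8}. Unreachable: {s9} — drop them.
P0 = {s0,s2,s4,s8} | {s1,s3,s5,s6,s7}.
On input a, block {s0,s2,s4,s8} splits into {s0,s2} and {s4,s8}.
On input a, block {s1,s3,s5,s6,s7} splits into {s1,s3,s7} and {s5,s6}.
Split {s1,s3,s7} by δ(·,a) → {s1,s3} and {s7}.
No further refinement is possible. Final partition (5 blocks): {s0,s2} | {s1,s3} | {s4,s8} | {s5,s6} | {s7}.

5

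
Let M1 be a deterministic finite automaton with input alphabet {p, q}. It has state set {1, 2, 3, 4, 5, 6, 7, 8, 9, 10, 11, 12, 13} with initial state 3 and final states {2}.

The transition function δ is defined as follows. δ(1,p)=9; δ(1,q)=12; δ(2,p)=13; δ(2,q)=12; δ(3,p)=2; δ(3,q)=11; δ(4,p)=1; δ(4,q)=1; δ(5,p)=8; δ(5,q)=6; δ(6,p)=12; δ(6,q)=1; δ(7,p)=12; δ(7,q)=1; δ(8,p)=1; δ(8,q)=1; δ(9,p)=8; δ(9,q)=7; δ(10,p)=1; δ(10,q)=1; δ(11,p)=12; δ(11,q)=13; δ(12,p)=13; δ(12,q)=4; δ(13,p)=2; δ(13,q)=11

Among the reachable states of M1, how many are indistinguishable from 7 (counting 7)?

Reachable states from the start: {1,2,3,4,7,8,9,11,12,13}. Unreachable: {5,6,10} — drop them.
Start with accepting vs non-accepting: {2} | {1,3,4,7,8,9,11,12,13}.
Split {1,3,4,7,8,9,11,12,13} by δ(·,p) → {1,4,7,8,9,11,12} and {3,13}.
Refine {1,4,7,8,9,11,12} on symbol p: members go to different blocks, giving {1,4,7,8,9,11} and {12}.
Refine {1,4,7,8,9,11} on symbol p: members go to different blocks, giving {1,4,8,9} and {7,11}.
Refine {1,4,8,9} on symbol q: members go to different blocks, giving {4,8} and {1} and {9}.
On input q, block {7,11} splits into {7} and {11}.
No further refinement is possible. Final partition (8 blocks): {2} | {4,8} | {3,13} | {12} | {7} | {1} | {9} | {11}.
The equivalence class containing 7 is {7}, of size 1.

1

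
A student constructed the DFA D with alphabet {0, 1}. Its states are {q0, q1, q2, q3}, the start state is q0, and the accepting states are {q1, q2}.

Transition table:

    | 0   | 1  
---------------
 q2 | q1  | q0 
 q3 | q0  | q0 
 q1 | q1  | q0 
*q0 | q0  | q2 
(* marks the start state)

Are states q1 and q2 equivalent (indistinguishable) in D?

First remove the unreachable states {q3}; 3 states remain.
Start with accepting vs non-accepting: {q1,q2} | {q0}.
The partition is now stable with 2 blocks: {q1,q2} | {q0}.
q1 and q2 lie in the same block of the stable partition, so they are equivalent — no string distinguishes them.

Yes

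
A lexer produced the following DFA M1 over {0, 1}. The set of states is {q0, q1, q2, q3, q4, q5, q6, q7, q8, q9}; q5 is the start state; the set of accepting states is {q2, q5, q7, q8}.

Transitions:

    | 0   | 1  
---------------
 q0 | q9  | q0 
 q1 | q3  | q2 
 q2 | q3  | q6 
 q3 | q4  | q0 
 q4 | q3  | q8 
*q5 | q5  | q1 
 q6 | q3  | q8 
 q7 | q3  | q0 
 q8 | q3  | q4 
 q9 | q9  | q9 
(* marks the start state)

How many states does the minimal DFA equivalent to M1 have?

States {q7} cannot be reached from the start state, so discard them.
P0 = {q2,q5,q8} | {q0,q1,q3,q4,q6,q9}.
Split {q2,q5,q8} by δ(·,0) → {q2,q8} and {q5}.
On input 1, block {q0,q1,q3,q4,q6,q9} splits into {q0,q3,q9} and {q1,q4,q6}.
Refine {q0,q3,q9} on symbol 0: members go to different blocks, giving {q0,q9} and {q3}.
No further refinement is possible. Final partition (5 blocks): {q2,q8} | {q0,q9} | {q5} | {q1,q4,q6} | {q3}.

5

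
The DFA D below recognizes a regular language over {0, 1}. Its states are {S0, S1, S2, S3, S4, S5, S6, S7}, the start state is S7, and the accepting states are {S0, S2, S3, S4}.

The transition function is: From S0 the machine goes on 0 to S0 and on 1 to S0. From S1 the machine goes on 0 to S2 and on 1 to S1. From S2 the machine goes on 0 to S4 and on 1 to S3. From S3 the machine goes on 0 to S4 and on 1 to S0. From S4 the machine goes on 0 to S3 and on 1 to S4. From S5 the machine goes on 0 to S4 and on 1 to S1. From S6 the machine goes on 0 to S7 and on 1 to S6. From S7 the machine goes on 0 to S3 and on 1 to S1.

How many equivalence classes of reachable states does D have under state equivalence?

States {S5,S6} cannot be reached from the start state, so discard them.
Start with accepting vs non-accepting: {S0,S2,S3,S4} | {S1,S7}.
The partition is now stable with 2 blocks: {S0,S2,S3,S4} | {S1,S7}.

2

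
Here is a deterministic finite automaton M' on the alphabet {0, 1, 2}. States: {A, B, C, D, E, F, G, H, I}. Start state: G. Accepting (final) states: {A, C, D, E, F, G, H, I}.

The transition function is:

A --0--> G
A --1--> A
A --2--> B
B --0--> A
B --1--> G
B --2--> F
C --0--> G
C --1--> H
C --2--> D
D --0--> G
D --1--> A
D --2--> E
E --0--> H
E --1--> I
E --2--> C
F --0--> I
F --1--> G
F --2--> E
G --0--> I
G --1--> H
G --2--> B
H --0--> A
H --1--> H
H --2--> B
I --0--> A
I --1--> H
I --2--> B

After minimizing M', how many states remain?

3

Start with accepting vs non-accepting: {A,C,D,E,F,G,H,I} | {B}.
On input 2, block {A,C,D,E,F,G,H,I} splits into {A,G,H,I} and {C,D,E,F}.
No further refinement is possible. Final partition (3 blocks): {A,G,H,I} | {B} | {C,D,E,F}.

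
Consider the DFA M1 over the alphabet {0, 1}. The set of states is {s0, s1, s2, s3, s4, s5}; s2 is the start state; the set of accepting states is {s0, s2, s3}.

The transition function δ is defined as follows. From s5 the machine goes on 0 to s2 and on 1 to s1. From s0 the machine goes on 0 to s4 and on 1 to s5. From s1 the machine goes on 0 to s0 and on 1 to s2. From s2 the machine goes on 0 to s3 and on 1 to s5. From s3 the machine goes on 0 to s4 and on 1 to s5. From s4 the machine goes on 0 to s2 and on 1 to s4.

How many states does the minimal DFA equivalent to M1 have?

5

Every state is reachable, so we keep all 6.
P0 = {s0,s2,s3} | {s1,s4,s5}.
On input 0, block {s0,s2,s3} splits into {s0,s3} and {s2}.
Split {s1,s4,s5} by δ(·,0) → {s4,s5} and {s1}.
On input 1, block {s4,s5} splits into {s4} and {s5}.
Stable partition: {s0,s3} | {s4} | {s2} | {s1} | {s5} — 5 equivalence classes.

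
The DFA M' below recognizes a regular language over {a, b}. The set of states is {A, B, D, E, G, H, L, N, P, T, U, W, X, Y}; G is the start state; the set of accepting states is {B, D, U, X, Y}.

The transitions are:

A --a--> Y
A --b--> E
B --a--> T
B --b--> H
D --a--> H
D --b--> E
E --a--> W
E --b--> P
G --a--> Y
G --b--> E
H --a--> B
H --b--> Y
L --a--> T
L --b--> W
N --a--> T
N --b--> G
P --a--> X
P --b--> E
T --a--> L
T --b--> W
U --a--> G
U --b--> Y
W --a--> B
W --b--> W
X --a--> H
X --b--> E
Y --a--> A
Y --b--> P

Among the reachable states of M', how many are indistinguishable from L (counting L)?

2

Reachable states from the start: {A,B,E,G,H,L,P,T,W,X,Y}. Unreachable: {D,N,U} — drop them.
Start with accepting vs non-accepting: {B,X,Y} | {A,E,G,H,L,P,T,W}.
Refine {A,E,G,H,L,P,T,W} on symbol a: members go to different blocks, giving {A,G,H,P,W} and {E,L,T}.
Refine {B,X,Y} on symbol a: members go to different blocks, giving {X,Y} and {B}.
On input b, block {X,Y} splits into {Y} and {X}.
Refine {A,G,H,P,W} on symbol a: members go to different blocks, giving {A,G} and {H,W} and {P}.
Split {E,L,T} by δ(·,a) → {L,T} and {E}.
Split {H,W} by δ(·,b) → {W} and {H}.
Stable partition: {Y} | {A,G} | {L,T} | {B} | {X} | {W} | {P} | {E} | {H} — 9 equivalence classes.
The equivalence class containing L is {L,T}, of size 2.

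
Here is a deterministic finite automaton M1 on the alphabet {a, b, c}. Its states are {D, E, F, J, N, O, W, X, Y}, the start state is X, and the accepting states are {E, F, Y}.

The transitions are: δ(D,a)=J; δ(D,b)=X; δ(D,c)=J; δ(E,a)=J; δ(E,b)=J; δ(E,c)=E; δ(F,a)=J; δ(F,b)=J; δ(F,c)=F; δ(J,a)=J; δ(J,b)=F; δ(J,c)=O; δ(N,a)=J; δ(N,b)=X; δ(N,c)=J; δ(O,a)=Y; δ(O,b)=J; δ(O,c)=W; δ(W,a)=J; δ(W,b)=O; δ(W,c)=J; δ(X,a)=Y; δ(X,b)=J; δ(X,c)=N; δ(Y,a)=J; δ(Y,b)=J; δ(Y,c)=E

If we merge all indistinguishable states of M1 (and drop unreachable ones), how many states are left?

States {D} cannot be reached from the start state, so discard them.
P0 = {E,F,Y} | {J,N,O,W,X}.
Refine {J,N,O,W,X} on symbol a: members go to different blocks, giving {J,N,W} and {O,X}.
Refine {J,N,W} on symbol b: members go to different blocks, giving {N,W} and {J}.
Stable partition: {E,F,Y} | {N,W} | {O,X} | {J} — 4 equivalence classes.

4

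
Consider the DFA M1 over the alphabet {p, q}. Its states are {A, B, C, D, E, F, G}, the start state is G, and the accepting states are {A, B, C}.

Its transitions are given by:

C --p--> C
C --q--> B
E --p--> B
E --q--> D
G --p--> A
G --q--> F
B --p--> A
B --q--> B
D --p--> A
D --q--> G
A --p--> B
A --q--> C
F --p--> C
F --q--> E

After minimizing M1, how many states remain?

Every state is reachable, so we keep all 7.
Initial partition by acceptance: {A,B,C} | {D,E,F,G}.
Stable partition: {A,B,C} | {D,E,F,G} — 2 equivalence classes.

2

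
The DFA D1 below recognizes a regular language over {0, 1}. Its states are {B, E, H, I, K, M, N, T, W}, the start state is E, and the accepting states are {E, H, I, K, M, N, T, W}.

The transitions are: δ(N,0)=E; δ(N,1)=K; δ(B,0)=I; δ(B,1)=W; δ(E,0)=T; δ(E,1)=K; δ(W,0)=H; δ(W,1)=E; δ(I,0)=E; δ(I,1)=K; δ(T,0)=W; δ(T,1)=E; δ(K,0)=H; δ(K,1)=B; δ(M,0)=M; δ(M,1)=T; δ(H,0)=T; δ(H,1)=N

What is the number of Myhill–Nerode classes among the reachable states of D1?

7

First remove the unreachable states {M}; 8 states remain.
Initial partition by acceptance: {E,H,I,K,N,T,W} | {B}.
Split {E,H,I,K,N,T,W} by δ(·,1) → {E,H,I,N,T,W} and {K}.
Refine {E,H,I,N,T,W} on symbol 1: members go to different blocks, giving {E,I,N} and {H,T,W}.
Split {E,I,N} by δ(·,0) → {I,N} and {E}.
On input 1, block {H,T,W} splits into {T,W} and {H}.
Split {T,W} by δ(·,0) → {T} and {W}.
Stable partition: {I,N} | {B} | {K} | {T} | {E} | {H} | {W} — 7 equivalence classes.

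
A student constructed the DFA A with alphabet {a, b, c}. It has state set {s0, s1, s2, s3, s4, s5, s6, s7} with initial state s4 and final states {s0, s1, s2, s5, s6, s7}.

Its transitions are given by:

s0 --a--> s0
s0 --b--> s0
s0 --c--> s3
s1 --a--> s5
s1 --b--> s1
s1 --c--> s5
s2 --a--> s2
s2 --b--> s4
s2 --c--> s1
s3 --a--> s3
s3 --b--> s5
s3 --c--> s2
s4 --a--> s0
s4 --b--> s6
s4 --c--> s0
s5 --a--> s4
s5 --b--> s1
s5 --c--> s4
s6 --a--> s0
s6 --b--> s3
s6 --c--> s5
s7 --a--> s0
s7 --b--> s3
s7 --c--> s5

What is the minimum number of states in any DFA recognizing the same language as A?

Reachable states from the start: {s0,s1,s2,s3,s4,s5,s6}. Unreachable: {s7} — drop them.
Initial partition by acceptance: {s0,s1,s2,s5,s6} | {s3,s4}.
On input a, block {s0,s1,s2,s5,s6} splits into {s0,s1,s2,s6} and {s5}.
On input a, block {s0,s1,s2,s6} splits into {s0,s2,s6} and {s1}.
Split {s0,s2,s6} by δ(·,b) → {s2,s6} and {s0}.
Refine {s2,s6} on symbol a: members go to different blocks, giving {s2} and {s6}.
Split {s3,s4} by δ(·,a) → {s3} and {s4}.
Stable partition: {s2} | {s3} | {s5} | {s1} | {s0} | {s6} | {s4} — 7 equivalence classes.

7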